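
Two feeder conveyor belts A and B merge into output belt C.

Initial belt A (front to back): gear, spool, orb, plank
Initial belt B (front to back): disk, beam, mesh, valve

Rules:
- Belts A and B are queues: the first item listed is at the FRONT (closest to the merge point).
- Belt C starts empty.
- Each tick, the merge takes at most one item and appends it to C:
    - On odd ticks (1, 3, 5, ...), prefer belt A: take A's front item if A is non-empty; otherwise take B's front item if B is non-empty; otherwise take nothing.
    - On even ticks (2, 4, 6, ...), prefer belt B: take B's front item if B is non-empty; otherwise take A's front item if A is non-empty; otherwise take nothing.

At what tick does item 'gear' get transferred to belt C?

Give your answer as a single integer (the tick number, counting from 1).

Answer: 1

Derivation:
Tick 1: prefer A, take gear from A; A=[spool,orb,plank] B=[disk,beam,mesh,valve] C=[gear]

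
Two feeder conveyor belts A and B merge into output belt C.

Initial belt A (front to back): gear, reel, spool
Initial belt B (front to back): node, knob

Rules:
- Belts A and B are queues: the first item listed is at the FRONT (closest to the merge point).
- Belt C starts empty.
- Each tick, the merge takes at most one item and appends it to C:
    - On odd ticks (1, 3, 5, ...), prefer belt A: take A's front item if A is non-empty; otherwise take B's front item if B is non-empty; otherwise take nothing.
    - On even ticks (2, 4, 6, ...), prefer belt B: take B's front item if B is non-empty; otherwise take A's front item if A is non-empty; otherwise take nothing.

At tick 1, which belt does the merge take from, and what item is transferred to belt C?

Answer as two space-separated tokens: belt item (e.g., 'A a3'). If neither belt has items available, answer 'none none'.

Answer: A gear

Derivation:
Tick 1: prefer A, take gear from A; A=[reel,spool] B=[node,knob] C=[gear]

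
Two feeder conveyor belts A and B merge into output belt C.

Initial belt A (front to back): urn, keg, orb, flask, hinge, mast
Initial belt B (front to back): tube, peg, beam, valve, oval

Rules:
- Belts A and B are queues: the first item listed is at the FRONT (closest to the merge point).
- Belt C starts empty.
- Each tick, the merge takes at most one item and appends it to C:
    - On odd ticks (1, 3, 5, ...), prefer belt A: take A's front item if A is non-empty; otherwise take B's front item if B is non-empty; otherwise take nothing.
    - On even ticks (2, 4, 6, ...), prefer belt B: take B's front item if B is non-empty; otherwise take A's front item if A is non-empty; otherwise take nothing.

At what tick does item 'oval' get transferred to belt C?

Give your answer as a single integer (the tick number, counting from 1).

Answer: 10

Derivation:
Tick 1: prefer A, take urn from A; A=[keg,orb,flask,hinge,mast] B=[tube,peg,beam,valve,oval] C=[urn]
Tick 2: prefer B, take tube from B; A=[keg,orb,flask,hinge,mast] B=[peg,beam,valve,oval] C=[urn,tube]
Tick 3: prefer A, take keg from A; A=[orb,flask,hinge,mast] B=[peg,beam,valve,oval] C=[urn,tube,keg]
Tick 4: prefer B, take peg from B; A=[orb,flask,hinge,mast] B=[beam,valve,oval] C=[urn,tube,keg,peg]
Tick 5: prefer A, take orb from A; A=[flask,hinge,mast] B=[beam,valve,oval] C=[urn,tube,keg,peg,orb]
Tick 6: prefer B, take beam from B; A=[flask,hinge,mast] B=[valve,oval] C=[urn,tube,keg,peg,orb,beam]
Tick 7: prefer A, take flask from A; A=[hinge,mast] B=[valve,oval] C=[urn,tube,keg,peg,orb,beam,flask]
Tick 8: prefer B, take valve from B; A=[hinge,mast] B=[oval] C=[urn,tube,keg,peg,orb,beam,flask,valve]
Tick 9: prefer A, take hinge from A; A=[mast] B=[oval] C=[urn,tube,keg,peg,orb,beam,flask,valve,hinge]
Tick 10: prefer B, take oval from B; A=[mast] B=[-] C=[urn,tube,keg,peg,orb,beam,flask,valve,hinge,oval]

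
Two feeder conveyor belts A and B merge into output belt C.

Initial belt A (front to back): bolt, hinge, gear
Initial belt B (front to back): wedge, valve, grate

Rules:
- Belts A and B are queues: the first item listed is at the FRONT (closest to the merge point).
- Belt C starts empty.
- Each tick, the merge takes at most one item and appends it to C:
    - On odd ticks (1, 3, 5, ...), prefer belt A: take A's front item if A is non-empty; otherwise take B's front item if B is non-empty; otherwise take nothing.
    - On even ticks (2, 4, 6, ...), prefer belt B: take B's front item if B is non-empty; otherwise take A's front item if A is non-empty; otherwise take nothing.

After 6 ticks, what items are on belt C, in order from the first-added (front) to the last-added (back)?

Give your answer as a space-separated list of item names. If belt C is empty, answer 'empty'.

Answer: bolt wedge hinge valve gear grate

Derivation:
Tick 1: prefer A, take bolt from A; A=[hinge,gear] B=[wedge,valve,grate] C=[bolt]
Tick 2: prefer B, take wedge from B; A=[hinge,gear] B=[valve,grate] C=[bolt,wedge]
Tick 3: prefer A, take hinge from A; A=[gear] B=[valve,grate] C=[bolt,wedge,hinge]
Tick 4: prefer B, take valve from B; A=[gear] B=[grate] C=[bolt,wedge,hinge,valve]
Tick 5: prefer A, take gear from A; A=[-] B=[grate] C=[bolt,wedge,hinge,valve,gear]
Tick 6: prefer B, take grate from B; A=[-] B=[-] C=[bolt,wedge,hinge,valve,gear,grate]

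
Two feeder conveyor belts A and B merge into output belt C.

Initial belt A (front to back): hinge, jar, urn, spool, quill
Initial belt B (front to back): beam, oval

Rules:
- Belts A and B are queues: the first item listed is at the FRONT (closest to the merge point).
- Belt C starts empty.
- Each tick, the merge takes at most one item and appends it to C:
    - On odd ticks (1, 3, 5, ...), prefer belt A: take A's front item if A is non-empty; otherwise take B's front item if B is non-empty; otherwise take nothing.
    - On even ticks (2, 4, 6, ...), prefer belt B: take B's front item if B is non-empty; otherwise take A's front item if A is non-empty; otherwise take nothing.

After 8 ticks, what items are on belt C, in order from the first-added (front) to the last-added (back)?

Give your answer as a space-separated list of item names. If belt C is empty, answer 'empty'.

Answer: hinge beam jar oval urn spool quill

Derivation:
Tick 1: prefer A, take hinge from A; A=[jar,urn,spool,quill] B=[beam,oval] C=[hinge]
Tick 2: prefer B, take beam from B; A=[jar,urn,spool,quill] B=[oval] C=[hinge,beam]
Tick 3: prefer A, take jar from A; A=[urn,spool,quill] B=[oval] C=[hinge,beam,jar]
Tick 4: prefer B, take oval from B; A=[urn,spool,quill] B=[-] C=[hinge,beam,jar,oval]
Tick 5: prefer A, take urn from A; A=[spool,quill] B=[-] C=[hinge,beam,jar,oval,urn]
Tick 6: prefer B, take spool from A; A=[quill] B=[-] C=[hinge,beam,jar,oval,urn,spool]
Tick 7: prefer A, take quill from A; A=[-] B=[-] C=[hinge,beam,jar,oval,urn,spool,quill]
Tick 8: prefer B, both empty, nothing taken; A=[-] B=[-] C=[hinge,beam,jar,oval,urn,spool,quill]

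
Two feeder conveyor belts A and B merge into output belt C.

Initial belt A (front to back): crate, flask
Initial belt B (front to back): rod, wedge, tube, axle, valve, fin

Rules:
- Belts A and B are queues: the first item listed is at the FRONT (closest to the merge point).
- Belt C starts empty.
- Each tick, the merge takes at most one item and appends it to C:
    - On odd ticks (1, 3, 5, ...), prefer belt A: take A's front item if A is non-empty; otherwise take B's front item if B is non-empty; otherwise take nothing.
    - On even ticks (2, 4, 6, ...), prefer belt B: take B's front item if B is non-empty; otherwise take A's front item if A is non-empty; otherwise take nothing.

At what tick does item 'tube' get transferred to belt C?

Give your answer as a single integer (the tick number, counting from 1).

Answer: 5

Derivation:
Tick 1: prefer A, take crate from A; A=[flask] B=[rod,wedge,tube,axle,valve,fin] C=[crate]
Tick 2: prefer B, take rod from B; A=[flask] B=[wedge,tube,axle,valve,fin] C=[crate,rod]
Tick 3: prefer A, take flask from A; A=[-] B=[wedge,tube,axle,valve,fin] C=[crate,rod,flask]
Tick 4: prefer B, take wedge from B; A=[-] B=[tube,axle,valve,fin] C=[crate,rod,flask,wedge]
Tick 5: prefer A, take tube from B; A=[-] B=[axle,valve,fin] C=[crate,rod,flask,wedge,tube]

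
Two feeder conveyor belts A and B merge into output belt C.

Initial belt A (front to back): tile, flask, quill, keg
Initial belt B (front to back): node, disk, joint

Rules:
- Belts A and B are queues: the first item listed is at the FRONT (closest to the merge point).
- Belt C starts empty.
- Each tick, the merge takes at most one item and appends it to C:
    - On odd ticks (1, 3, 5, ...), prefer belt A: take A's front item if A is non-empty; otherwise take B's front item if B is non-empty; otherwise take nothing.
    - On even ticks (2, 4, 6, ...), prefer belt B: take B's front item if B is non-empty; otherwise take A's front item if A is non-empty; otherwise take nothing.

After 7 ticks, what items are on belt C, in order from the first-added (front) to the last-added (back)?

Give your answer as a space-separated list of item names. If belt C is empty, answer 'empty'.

Answer: tile node flask disk quill joint keg

Derivation:
Tick 1: prefer A, take tile from A; A=[flask,quill,keg] B=[node,disk,joint] C=[tile]
Tick 2: prefer B, take node from B; A=[flask,quill,keg] B=[disk,joint] C=[tile,node]
Tick 3: prefer A, take flask from A; A=[quill,keg] B=[disk,joint] C=[tile,node,flask]
Tick 4: prefer B, take disk from B; A=[quill,keg] B=[joint] C=[tile,node,flask,disk]
Tick 5: prefer A, take quill from A; A=[keg] B=[joint] C=[tile,node,flask,disk,quill]
Tick 6: prefer B, take joint from B; A=[keg] B=[-] C=[tile,node,flask,disk,quill,joint]
Tick 7: prefer A, take keg from A; A=[-] B=[-] C=[tile,node,flask,disk,quill,joint,keg]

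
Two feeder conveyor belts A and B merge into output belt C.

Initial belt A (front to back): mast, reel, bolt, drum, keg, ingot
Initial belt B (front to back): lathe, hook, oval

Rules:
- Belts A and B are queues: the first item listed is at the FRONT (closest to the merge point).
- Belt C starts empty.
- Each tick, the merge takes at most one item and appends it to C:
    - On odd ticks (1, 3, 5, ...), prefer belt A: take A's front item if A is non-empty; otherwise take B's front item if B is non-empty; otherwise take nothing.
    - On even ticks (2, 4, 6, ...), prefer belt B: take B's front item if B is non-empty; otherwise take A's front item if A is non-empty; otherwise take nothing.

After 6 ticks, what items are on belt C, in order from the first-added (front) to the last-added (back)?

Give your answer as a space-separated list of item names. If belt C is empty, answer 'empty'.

Answer: mast lathe reel hook bolt oval

Derivation:
Tick 1: prefer A, take mast from A; A=[reel,bolt,drum,keg,ingot] B=[lathe,hook,oval] C=[mast]
Tick 2: prefer B, take lathe from B; A=[reel,bolt,drum,keg,ingot] B=[hook,oval] C=[mast,lathe]
Tick 3: prefer A, take reel from A; A=[bolt,drum,keg,ingot] B=[hook,oval] C=[mast,lathe,reel]
Tick 4: prefer B, take hook from B; A=[bolt,drum,keg,ingot] B=[oval] C=[mast,lathe,reel,hook]
Tick 5: prefer A, take bolt from A; A=[drum,keg,ingot] B=[oval] C=[mast,lathe,reel,hook,bolt]
Tick 6: prefer B, take oval from B; A=[drum,keg,ingot] B=[-] C=[mast,lathe,reel,hook,bolt,oval]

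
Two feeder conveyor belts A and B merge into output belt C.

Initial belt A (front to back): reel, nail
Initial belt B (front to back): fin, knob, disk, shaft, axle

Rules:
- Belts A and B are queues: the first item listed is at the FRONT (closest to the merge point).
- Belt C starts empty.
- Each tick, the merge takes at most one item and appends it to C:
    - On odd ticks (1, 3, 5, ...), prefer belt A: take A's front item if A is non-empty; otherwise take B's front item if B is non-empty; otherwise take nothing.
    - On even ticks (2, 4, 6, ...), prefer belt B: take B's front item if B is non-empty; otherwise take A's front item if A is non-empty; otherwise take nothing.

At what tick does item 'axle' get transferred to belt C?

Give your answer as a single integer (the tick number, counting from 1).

Tick 1: prefer A, take reel from A; A=[nail] B=[fin,knob,disk,shaft,axle] C=[reel]
Tick 2: prefer B, take fin from B; A=[nail] B=[knob,disk,shaft,axle] C=[reel,fin]
Tick 3: prefer A, take nail from A; A=[-] B=[knob,disk,shaft,axle] C=[reel,fin,nail]
Tick 4: prefer B, take knob from B; A=[-] B=[disk,shaft,axle] C=[reel,fin,nail,knob]
Tick 5: prefer A, take disk from B; A=[-] B=[shaft,axle] C=[reel,fin,nail,knob,disk]
Tick 6: prefer B, take shaft from B; A=[-] B=[axle] C=[reel,fin,nail,knob,disk,shaft]
Tick 7: prefer A, take axle from B; A=[-] B=[-] C=[reel,fin,nail,knob,disk,shaft,axle]

Answer: 7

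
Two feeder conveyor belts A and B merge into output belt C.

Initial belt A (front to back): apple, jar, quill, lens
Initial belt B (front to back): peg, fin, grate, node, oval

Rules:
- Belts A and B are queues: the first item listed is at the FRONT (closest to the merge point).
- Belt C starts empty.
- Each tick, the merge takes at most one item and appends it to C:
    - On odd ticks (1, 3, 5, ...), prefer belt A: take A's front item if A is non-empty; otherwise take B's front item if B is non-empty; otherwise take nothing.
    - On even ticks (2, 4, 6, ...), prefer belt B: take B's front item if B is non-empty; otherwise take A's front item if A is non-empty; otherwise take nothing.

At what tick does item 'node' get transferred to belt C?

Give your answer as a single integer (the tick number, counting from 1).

Tick 1: prefer A, take apple from A; A=[jar,quill,lens] B=[peg,fin,grate,node,oval] C=[apple]
Tick 2: prefer B, take peg from B; A=[jar,quill,lens] B=[fin,grate,node,oval] C=[apple,peg]
Tick 3: prefer A, take jar from A; A=[quill,lens] B=[fin,grate,node,oval] C=[apple,peg,jar]
Tick 4: prefer B, take fin from B; A=[quill,lens] B=[grate,node,oval] C=[apple,peg,jar,fin]
Tick 5: prefer A, take quill from A; A=[lens] B=[grate,node,oval] C=[apple,peg,jar,fin,quill]
Tick 6: prefer B, take grate from B; A=[lens] B=[node,oval] C=[apple,peg,jar,fin,quill,grate]
Tick 7: prefer A, take lens from A; A=[-] B=[node,oval] C=[apple,peg,jar,fin,quill,grate,lens]
Tick 8: prefer B, take node from B; A=[-] B=[oval] C=[apple,peg,jar,fin,quill,grate,lens,node]

Answer: 8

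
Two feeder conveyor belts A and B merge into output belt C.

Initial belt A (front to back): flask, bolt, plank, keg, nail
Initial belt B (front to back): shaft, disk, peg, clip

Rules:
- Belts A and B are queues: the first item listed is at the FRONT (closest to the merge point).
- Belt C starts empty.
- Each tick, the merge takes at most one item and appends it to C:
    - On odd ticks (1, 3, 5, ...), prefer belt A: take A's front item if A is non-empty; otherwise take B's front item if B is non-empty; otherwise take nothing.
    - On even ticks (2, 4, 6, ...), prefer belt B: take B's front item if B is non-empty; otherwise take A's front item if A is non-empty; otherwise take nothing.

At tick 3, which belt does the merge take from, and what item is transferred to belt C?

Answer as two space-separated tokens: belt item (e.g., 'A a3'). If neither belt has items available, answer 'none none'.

Answer: A bolt

Derivation:
Tick 1: prefer A, take flask from A; A=[bolt,plank,keg,nail] B=[shaft,disk,peg,clip] C=[flask]
Tick 2: prefer B, take shaft from B; A=[bolt,plank,keg,nail] B=[disk,peg,clip] C=[flask,shaft]
Tick 3: prefer A, take bolt from A; A=[plank,keg,nail] B=[disk,peg,clip] C=[flask,shaft,bolt]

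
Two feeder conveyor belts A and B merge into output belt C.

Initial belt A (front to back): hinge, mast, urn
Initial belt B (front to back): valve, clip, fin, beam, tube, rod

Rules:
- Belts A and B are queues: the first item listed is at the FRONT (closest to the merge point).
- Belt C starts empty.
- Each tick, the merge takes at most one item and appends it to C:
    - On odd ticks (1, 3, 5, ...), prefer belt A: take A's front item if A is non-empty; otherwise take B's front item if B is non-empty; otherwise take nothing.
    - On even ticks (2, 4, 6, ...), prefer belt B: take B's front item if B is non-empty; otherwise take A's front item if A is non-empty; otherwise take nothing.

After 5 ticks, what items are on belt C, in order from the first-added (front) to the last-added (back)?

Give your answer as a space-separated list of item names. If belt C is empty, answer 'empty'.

Tick 1: prefer A, take hinge from A; A=[mast,urn] B=[valve,clip,fin,beam,tube,rod] C=[hinge]
Tick 2: prefer B, take valve from B; A=[mast,urn] B=[clip,fin,beam,tube,rod] C=[hinge,valve]
Tick 3: prefer A, take mast from A; A=[urn] B=[clip,fin,beam,tube,rod] C=[hinge,valve,mast]
Tick 4: prefer B, take clip from B; A=[urn] B=[fin,beam,tube,rod] C=[hinge,valve,mast,clip]
Tick 5: prefer A, take urn from A; A=[-] B=[fin,beam,tube,rod] C=[hinge,valve,mast,clip,urn]

Answer: hinge valve mast clip urn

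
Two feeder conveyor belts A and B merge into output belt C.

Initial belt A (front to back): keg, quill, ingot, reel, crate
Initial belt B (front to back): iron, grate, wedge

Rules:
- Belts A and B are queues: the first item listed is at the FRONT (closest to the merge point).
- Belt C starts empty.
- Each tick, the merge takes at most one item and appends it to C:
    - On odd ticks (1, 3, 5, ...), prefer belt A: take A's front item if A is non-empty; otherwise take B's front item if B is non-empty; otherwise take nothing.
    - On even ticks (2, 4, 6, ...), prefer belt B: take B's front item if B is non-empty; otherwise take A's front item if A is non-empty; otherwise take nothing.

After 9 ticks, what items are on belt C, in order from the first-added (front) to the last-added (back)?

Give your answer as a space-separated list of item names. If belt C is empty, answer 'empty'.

Tick 1: prefer A, take keg from A; A=[quill,ingot,reel,crate] B=[iron,grate,wedge] C=[keg]
Tick 2: prefer B, take iron from B; A=[quill,ingot,reel,crate] B=[grate,wedge] C=[keg,iron]
Tick 3: prefer A, take quill from A; A=[ingot,reel,crate] B=[grate,wedge] C=[keg,iron,quill]
Tick 4: prefer B, take grate from B; A=[ingot,reel,crate] B=[wedge] C=[keg,iron,quill,grate]
Tick 5: prefer A, take ingot from A; A=[reel,crate] B=[wedge] C=[keg,iron,quill,grate,ingot]
Tick 6: prefer B, take wedge from B; A=[reel,crate] B=[-] C=[keg,iron,quill,grate,ingot,wedge]
Tick 7: prefer A, take reel from A; A=[crate] B=[-] C=[keg,iron,quill,grate,ingot,wedge,reel]
Tick 8: prefer B, take crate from A; A=[-] B=[-] C=[keg,iron,quill,grate,ingot,wedge,reel,crate]
Tick 9: prefer A, both empty, nothing taken; A=[-] B=[-] C=[keg,iron,quill,grate,ingot,wedge,reel,crate]

Answer: keg iron quill grate ingot wedge reel crate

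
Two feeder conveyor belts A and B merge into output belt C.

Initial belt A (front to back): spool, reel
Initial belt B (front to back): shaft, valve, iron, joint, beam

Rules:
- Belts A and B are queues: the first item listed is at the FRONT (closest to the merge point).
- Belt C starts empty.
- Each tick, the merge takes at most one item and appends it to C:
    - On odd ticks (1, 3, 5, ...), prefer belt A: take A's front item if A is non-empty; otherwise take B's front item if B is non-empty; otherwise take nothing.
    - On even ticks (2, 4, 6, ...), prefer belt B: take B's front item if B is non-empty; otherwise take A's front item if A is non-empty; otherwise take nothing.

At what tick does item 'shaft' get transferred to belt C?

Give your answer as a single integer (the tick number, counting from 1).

Tick 1: prefer A, take spool from A; A=[reel] B=[shaft,valve,iron,joint,beam] C=[spool]
Tick 2: prefer B, take shaft from B; A=[reel] B=[valve,iron,joint,beam] C=[spool,shaft]

Answer: 2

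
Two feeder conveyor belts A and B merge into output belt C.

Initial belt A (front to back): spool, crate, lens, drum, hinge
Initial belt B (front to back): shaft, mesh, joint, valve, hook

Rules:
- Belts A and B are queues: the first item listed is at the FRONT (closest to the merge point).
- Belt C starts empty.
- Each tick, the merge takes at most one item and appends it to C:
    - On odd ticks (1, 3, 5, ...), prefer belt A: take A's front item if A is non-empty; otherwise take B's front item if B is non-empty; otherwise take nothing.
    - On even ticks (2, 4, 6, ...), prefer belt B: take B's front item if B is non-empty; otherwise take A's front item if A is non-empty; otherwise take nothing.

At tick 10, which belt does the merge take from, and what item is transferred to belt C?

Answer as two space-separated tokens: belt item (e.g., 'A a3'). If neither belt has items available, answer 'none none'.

Tick 1: prefer A, take spool from A; A=[crate,lens,drum,hinge] B=[shaft,mesh,joint,valve,hook] C=[spool]
Tick 2: prefer B, take shaft from B; A=[crate,lens,drum,hinge] B=[mesh,joint,valve,hook] C=[spool,shaft]
Tick 3: prefer A, take crate from A; A=[lens,drum,hinge] B=[mesh,joint,valve,hook] C=[spool,shaft,crate]
Tick 4: prefer B, take mesh from B; A=[lens,drum,hinge] B=[joint,valve,hook] C=[spool,shaft,crate,mesh]
Tick 5: prefer A, take lens from A; A=[drum,hinge] B=[joint,valve,hook] C=[spool,shaft,crate,mesh,lens]
Tick 6: prefer B, take joint from B; A=[drum,hinge] B=[valve,hook] C=[spool,shaft,crate,mesh,lens,joint]
Tick 7: prefer A, take drum from A; A=[hinge] B=[valve,hook] C=[spool,shaft,crate,mesh,lens,joint,drum]
Tick 8: prefer B, take valve from B; A=[hinge] B=[hook] C=[spool,shaft,crate,mesh,lens,joint,drum,valve]
Tick 9: prefer A, take hinge from A; A=[-] B=[hook] C=[spool,shaft,crate,mesh,lens,joint,drum,valve,hinge]
Tick 10: prefer B, take hook from B; A=[-] B=[-] C=[spool,shaft,crate,mesh,lens,joint,drum,valve,hinge,hook]

Answer: B hook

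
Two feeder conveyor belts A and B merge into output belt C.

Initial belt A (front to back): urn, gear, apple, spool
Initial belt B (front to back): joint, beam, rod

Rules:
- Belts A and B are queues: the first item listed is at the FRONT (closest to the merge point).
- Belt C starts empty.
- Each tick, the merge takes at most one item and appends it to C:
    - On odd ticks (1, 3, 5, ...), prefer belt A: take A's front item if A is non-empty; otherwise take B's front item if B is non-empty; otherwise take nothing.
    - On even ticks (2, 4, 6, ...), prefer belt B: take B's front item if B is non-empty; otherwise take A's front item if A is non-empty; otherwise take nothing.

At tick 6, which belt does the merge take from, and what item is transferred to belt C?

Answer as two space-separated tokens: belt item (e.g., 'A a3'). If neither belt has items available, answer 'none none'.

Tick 1: prefer A, take urn from A; A=[gear,apple,spool] B=[joint,beam,rod] C=[urn]
Tick 2: prefer B, take joint from B; A=[gear,apple,spool] B=[beam,rod] C=[urn,joint]
Tick 3: prefer A, take gear from A; A=[apple,spool] B=[beam,rod] C=[urn,joint,gear]
Tick 4: prefer B, take beam from B; A=[apple,spool] B=[rod] C=[urn,joint,gear,beam]
Tick 5: prefer A, take apple from A; A=[spool] B=[rod] C=[urn,joint,gear,beam,apple]
Tick 6: prefer B, take rod from B; A=[spool] B=[-] C=[urn,joint,gear,beam,apple,rod]

Answer: B rod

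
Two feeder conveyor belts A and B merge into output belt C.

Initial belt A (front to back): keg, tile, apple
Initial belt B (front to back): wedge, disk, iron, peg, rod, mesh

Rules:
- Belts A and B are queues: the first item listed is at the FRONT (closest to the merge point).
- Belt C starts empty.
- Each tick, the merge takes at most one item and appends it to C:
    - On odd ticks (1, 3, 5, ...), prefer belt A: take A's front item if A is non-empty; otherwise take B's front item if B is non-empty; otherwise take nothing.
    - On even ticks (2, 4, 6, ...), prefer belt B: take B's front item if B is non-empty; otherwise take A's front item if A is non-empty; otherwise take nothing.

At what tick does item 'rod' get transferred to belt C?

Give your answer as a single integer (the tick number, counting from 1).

Answer: 8

Derivation:
Tick 1: prefer A, take keg from A; A=[tile,apple] B=[wedge,disk,iron,peg,rod,mesh] C=[keg]
Tick 2: prefer B, take wedge from B; A=[tile,apple] B=[disk,iron,peg,rod,mesh] C=[keg,wedge]
Tick 3: prefer A, take tile from A; A=[apple] B=[disk,iron,peg,rod,mesh] C=[keg,wedge,tile]
Tick 4: prefer B, take disk from B; A=[apple] B=[iron,peg,rod,mesh] C=[keg,wedge,tile,disk]
Tick 5: prefer A, take apple from A; A=[-] B=[iron,peg,rod,mesh] C=[keg,wedge,tile,disk,apple]
Tick 6: prefer B, take iron from B; A=[-] B=[peg,rod,mesh] C=[keg,wedge,tile,disk,apple,iron]
Tick 7: prefer A, take peg from B; A=[-] B=[rod,mesh] C=[keg,wedge,tile,disk,apple,iron,peg]
Tick 8: prefer B, take rod from B; A=[-] B=[mesh] C=[keg,wedge,tile,disk,apple,iron,peg,rod]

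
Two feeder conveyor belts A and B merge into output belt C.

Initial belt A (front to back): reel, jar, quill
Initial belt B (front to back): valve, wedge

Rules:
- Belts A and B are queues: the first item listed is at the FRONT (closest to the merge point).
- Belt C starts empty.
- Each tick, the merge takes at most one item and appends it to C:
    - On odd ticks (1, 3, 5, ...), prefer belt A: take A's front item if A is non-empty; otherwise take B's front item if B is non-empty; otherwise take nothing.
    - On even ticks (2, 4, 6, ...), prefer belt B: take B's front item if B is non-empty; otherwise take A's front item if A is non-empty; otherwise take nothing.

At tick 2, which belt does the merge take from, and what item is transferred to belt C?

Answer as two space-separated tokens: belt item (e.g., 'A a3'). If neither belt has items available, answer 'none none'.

Answer: B valve

Derivation:
Tick 1: prefer A, take reel from A; A=[jar,quill] B=[valve,wedge] C=[reel]
Tick 2: prefer B, take valve from B; A=[jar,quill] B=[wedge] C=[reel,valve]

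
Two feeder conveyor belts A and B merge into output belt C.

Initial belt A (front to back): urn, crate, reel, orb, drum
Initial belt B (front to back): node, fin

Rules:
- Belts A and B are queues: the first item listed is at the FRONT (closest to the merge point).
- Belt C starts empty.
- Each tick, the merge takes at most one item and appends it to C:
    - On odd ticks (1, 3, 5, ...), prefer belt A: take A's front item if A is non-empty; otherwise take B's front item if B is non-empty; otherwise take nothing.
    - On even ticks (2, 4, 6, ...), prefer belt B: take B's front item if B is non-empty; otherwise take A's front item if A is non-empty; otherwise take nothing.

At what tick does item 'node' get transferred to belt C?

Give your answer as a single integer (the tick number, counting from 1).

Tick 1: prefer A, take urn from A; A=[crate,reel,orb,drum] B=[node,fin] C=[urn]
Tick 2: prefer B, take node from B; A=[crate,reel,orb,drum] B=[fin] C=[urn,node]

Answer: 2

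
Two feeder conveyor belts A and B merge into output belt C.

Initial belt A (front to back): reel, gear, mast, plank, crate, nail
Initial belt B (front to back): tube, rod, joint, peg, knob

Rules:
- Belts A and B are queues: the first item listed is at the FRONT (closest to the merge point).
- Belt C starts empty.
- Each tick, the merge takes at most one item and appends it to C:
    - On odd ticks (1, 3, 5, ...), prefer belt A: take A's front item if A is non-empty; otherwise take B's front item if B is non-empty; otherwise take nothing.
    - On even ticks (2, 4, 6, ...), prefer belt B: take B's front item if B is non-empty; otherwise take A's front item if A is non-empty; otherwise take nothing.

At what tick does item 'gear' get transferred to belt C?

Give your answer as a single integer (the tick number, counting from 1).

Tick 1: prefer A, take reel from A; A=[gear,mast,plank,crate,nail] B=[tube,rod,joint,peg,knob] C=[reel]
Tick 2: prefer B, take tube from B; A=[gear,mast,plank,crate,nail] B=[rod,joint,peg,knob] C=[reel,tube]
Tick 3: prefer A, take gear from A; A=[mast,plank,crate,nail] B=[rod,joint,peg,knob] C=[reel,tube,gear]

Answer: 3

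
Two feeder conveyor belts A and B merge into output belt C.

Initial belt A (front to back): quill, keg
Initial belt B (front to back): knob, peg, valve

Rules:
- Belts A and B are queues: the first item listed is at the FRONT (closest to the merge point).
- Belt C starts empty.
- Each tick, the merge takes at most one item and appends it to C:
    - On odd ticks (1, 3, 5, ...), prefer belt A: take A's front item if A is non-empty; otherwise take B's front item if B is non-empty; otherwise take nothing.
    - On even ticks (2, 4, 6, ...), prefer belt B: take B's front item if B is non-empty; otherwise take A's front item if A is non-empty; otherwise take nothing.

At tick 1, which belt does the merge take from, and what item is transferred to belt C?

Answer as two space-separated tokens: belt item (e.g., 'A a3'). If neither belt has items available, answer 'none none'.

Tick 1: prefer A, take quill from A; A=[keg] B=[knob,peg,valve] C=[quill]

Answer: A quill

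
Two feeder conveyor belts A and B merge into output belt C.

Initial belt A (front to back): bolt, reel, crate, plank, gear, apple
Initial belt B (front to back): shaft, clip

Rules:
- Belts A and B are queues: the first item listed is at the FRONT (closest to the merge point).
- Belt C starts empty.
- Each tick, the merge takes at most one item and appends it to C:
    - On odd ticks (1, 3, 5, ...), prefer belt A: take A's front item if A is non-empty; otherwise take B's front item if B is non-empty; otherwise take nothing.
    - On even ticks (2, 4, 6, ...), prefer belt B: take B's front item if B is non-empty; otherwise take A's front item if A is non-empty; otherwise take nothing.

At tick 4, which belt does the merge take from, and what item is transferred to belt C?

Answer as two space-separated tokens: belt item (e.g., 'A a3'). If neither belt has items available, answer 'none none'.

Answer: B clip

Derivation:
Tick 1: prefer A, take bolt from A; A=[reel,crate,plank,gear,apple] B=[shaft,clip] C=[bolt]
Tick 2: prefer B, take shaft from B; A=[reel,crate,plank,gear,apple] B=[clip] C=[bolt,shaft]
Tick 3: prefer A, take reel from A; A=[crate,plank,gear,apple] B=[clip] C=[bolt,shaft,reel]
Tick 4: prefer B, take clip from B; A=[crate,plank,gear,apple] B=[-] C=[bolt,shaft,reel,clip]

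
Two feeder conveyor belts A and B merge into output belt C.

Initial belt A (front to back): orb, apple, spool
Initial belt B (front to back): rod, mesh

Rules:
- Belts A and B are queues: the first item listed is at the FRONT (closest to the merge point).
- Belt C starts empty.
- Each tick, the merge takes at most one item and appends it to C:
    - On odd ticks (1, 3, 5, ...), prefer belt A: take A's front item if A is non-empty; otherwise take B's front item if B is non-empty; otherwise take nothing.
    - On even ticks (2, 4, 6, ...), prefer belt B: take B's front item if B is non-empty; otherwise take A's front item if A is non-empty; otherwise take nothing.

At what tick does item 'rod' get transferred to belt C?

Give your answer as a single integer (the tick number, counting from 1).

Answer: 2

Derivation:
Tick 1: prefer A, take orb from A; A=[apple,spool] B=[rod,mesh] C=[orb]
Tick 2: prefer B, take rod from B; A=[apple,spool] B=[mesh] C=[orb,rod]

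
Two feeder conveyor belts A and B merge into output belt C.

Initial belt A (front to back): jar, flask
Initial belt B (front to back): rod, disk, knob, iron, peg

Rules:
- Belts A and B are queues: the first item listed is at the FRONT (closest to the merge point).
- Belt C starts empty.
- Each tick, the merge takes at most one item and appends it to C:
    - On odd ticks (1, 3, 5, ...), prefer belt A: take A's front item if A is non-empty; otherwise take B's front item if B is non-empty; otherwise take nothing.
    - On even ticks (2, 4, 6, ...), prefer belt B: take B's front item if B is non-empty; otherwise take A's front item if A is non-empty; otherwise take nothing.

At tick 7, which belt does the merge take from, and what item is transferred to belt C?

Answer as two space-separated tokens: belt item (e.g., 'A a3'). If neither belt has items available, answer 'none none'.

Tick 1: prefer A, take jar from A; A=[flask] B=[rod,disk,knob,iron,peg] C=[jar]
Tick 2: prefer B, take rod from B; A=[flask] B=[disk,knob,iron,peg] C=[jar,rod]
Tick 3: prefer A, take flask from A; A=[-] B=[disk,knob,iron,peg] C=[jar,rod,flask]
Tick 4: prefer B, take disk from B; A=[-] B=[knob,iron,peg] C=[jar,rod,flask,disk]
Tick 5: prefer A, take knob from B; A=[-] B=[iron,peg] C=[jar,rod,flask,disk,knob]
Tick 6: prefer B, take iron from B; A=[-] B=[peg] C=[jar,rod,flask,disk,knob,iron]
Tick 7: prefer A, take peg from B; A=[-] B=[-] C=[jar,rod,flask,disk,knob,iron,peg]

Answer: B peg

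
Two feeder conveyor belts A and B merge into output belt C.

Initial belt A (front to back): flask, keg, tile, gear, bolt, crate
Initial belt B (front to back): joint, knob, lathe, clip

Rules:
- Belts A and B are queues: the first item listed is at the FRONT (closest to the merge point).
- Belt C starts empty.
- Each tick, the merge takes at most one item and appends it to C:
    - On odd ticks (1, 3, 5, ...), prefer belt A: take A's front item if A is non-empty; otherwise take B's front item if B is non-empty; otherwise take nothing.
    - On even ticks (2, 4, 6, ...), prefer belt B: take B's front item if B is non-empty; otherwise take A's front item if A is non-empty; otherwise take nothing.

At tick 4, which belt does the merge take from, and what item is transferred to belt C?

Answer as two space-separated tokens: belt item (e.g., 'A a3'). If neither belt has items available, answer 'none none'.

Answer: B knob

Derivation:
Tick 1: prefer A, take flask from A; A=[keg,tile,gear,bolt,crate] B=[joint,knob,lathe,clip] C=[flask]
Tick 2: prefer B, take joint from B; A=[keg,tile,gear,bolt,crate] B=[knob,lathe,clip] C=[flask,joint]
Tick 3: prefer A, take keg from A; A=[tile,gear,bolt,crate] B=[knob,lathe,clip] C=[flask,joint,keg]
Tick 4: prefer B, take knob from B; A=[tile,gear,bolt,crate] B=[lathe,clip] C=[flask,joint,keg,knob]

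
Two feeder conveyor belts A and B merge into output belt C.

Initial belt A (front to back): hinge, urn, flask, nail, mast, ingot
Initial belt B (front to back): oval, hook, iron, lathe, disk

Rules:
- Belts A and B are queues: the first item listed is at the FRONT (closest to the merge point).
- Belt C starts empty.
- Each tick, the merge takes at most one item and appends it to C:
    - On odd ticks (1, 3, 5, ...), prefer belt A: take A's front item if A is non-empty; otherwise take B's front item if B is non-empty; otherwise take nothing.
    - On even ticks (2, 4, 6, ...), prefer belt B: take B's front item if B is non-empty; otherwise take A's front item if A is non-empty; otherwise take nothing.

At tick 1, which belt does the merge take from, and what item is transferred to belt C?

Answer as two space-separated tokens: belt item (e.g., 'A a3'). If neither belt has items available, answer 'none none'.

Tick 1: prefer A, take hinge from A; A=[urn,flask,nail,mast,ingot] B=[oval,hook,iron,lathe,disk] C=[hinge]

Answer: A hinge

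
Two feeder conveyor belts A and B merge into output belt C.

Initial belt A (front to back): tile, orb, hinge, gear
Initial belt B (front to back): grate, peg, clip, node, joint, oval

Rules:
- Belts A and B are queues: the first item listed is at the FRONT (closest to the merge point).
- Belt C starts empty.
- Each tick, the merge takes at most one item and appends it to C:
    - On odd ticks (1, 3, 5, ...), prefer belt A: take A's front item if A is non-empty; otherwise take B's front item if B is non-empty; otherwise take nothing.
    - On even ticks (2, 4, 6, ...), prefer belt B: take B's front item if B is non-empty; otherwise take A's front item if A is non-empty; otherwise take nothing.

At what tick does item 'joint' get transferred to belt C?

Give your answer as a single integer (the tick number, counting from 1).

Tick 1: prefer A, take tile from A; A=[orb,hinge,gear] B=[grate,peg,clip,node,joint,oval] C=[tile]
Tick 2: prefer B, take grate from B; A=[orb,hinge,gear] B=[peg,clip,node,joint,oval] C=[tile,grate]
Tick 3: prefer A, take orb from A; A=[hinge,gear] B=[peg,clip,node,joint,oval] C=[tile,grate,orb]
Tick 4: prefer B, take peg from B; A=[hinge,gear] B=[clip,node,joint,oval] C=[tile,grate,orb,peg]
Tick 5: prefer A, take hinge from A; A=[gear] B=[clip,node,joint,oval] C=[tile,grate,orb,peg,hinge]
Tick 6: prefer B, take clip from B; A=[gear] B=[node,joint,oval] C=[tile,grate,orb,peg,hinge,clip]
Tick 7: prefer A, take gear from A; A=[-] B=[node,joint,oval] C=[tile,grate,orb,peg,hinge,clip,gear]
Tick 8: prefer B, take node from B; A=[-] B=[joint,oval] C=[tile,grate,orb,peg,hinge,clip,gear,node]
Tick 9: prefer A, take joint from B; A=[-] B=[oval] C=[tile,grate,orb,peg,hinge,clip,gear,node,joint]

Answer: 9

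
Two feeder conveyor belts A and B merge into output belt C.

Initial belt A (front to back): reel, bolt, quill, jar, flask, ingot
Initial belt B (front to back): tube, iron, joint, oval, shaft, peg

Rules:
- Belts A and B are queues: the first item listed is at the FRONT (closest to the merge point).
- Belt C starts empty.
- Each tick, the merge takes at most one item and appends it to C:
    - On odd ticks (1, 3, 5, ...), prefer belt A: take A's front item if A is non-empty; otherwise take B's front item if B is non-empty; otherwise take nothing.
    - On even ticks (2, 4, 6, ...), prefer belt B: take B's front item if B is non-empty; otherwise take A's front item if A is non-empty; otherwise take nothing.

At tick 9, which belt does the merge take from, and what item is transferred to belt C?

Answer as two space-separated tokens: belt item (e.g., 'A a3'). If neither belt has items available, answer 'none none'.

Tick 1: prefer A, take reel from A; A=[bolt,quill,jar,flask,ingot] B=[tube,iron,joint,oval,shaft,peg] C=[reel]
Tick 2: prefer B, take tube from B; A=[bolt,quill,jar,flask,ingot] B=[iron,joint,oval,shaft,peg] C=[reel,tube]
Tick 3: prefer A, take bolt from A; A=[quill,jar,flask,ingot] B=[iron,joint,oval,shaft,peg] C=[reel,tube,bolt]
Tick 4: prefer B, take iron from B; A=[quill,jar,flask,ingot] B=[joint,oval,shaft,peg] C=[reel,tube,bolt,iron]
Tick 5: prefer A, take quill from A; A=[jar,flask,ingot] B=[joint,oval,shaft,peg] C=[reel,tube,bolt,iron,quill]
Tick 6: prefer B, take joint from B; A=[jar,flask,ingot] B=[oval,shaft,peg] C=[reel,tube,bolt,iron,quill,joint]
Tick 7: prefer A, take jar from A; A=[flask,ingot] B=[oval,shaft,peg] C=[reel,tube,bolt,iron,quill,joint,jar]
Tick 8: prefer B, take oval from B; A=[flask,ingot] B=[shaft,peg] C=[reel,tube,bolt,iron,quill,joint,jar,oval]
Tick 9: prefer A, take flask from A; A=[ingot] B=[shaft,peg] C=[reel,tube,bolt,iron,quill,joint,jar,oval,flask]

Answer: A flask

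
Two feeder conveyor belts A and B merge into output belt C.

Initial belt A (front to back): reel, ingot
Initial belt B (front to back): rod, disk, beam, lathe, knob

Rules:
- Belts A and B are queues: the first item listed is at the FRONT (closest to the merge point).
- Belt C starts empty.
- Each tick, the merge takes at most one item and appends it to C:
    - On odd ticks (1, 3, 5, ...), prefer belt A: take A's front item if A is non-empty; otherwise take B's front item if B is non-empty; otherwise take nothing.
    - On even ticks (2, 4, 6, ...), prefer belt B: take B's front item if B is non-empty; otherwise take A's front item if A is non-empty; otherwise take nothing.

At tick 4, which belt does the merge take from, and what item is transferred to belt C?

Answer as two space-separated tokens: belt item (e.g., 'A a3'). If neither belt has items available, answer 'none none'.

Tick 1: prefer A, take reel from A; A=[ingot] B=[rod,disk,beam,lathe,knob] C=[reel]
Tick 2: prefer B, take rod from B; A=[ingot] B=[disk,beam,lathe,knob] C=[reel,rod]
Tick 3: prefer A, take ingot from A; A=[-] B=[disk,beam,lathe,knob] C=[reel,rod,ingot]
Tick 4: prefer B, take disk from B; A=[-] B=[beam,lathe,knob] C=[reel,rod,ingot,disk]

Answer: B disk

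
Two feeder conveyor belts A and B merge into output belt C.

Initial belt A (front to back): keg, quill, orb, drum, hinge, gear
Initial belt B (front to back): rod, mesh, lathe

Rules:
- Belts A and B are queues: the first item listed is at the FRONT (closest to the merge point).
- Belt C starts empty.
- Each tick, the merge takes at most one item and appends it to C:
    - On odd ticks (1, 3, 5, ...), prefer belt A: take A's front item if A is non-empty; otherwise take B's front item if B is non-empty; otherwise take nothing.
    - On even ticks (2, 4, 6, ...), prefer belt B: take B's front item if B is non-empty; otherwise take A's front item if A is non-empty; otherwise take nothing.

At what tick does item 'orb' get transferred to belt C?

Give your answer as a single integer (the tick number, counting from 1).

Tick 1: prefer A, take keg from A; A=[quill,orb,drum,hinge,gear] B=[rod,mesh,lathe] C=[keg]
Tick 2: prefer B, take rod from B; A=[quill,orb,drum,hinge,gear] B=[mesh,lathe] C=[keg,rod]
Tick 3: prefer A, take quill from A; A=[orb,drum,hinge,gear] B=[mesh,lathe] C=[keg,rod,quill]
Tick 4: prefer B, take mesh from B; A=[orb,drum,hinge,gear] B=[lathe] C=[keg,rod,quill,mesh]
Tick 5: prefer A, take orb from A; A=[drum,hinge,gear] B=[lathe] C=[keg,rod,quill,mesh,orb]

Answer: 5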